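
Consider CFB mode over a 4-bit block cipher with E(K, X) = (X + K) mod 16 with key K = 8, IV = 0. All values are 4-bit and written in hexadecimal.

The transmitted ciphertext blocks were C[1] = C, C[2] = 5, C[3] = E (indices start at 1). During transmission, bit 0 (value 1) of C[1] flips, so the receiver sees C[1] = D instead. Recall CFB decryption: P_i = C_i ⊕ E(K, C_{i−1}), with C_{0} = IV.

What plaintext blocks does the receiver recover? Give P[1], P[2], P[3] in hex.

Only C[1] changed, to D. In CFB, a change in C_i flips the same bit in P_i and garbles P_{i+1}. Decrypting the received ciphertext:
P[1]: E(K, 0) = 8; D ⊕ 8 = 5.
P[2]: E(K, D) = 5; 5 ⊕ 5 = 0.
P[3]: E(K, 5) = D; E ⊕ D = 3.
Blocks that differ from the original plaintext: P[1], P[2].

P[1] = 5, P[2] = 0, P[3] = 3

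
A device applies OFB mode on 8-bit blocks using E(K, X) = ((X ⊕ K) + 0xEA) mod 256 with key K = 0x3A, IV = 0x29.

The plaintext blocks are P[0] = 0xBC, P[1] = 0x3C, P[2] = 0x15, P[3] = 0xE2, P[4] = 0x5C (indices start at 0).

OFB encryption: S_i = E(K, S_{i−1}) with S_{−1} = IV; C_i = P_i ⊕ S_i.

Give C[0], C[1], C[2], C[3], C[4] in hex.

C[0] = 0x41, C[1] = 0x8D, C[2] = 0x60, C[3] = 0xDB, C[4] = 0xB1

C[0]: S = E(K, 0x29) = 0xFD; 0xBC ⊕ 0xFD = 0x41.
C[1]: S = E(K, 0xFD) = 0xB1; 0x3C ⊕ 0xB1 = 0x8D.
C[2]: S = E(K, 0xB1) = 0x75; 0x15 ⊕ 0x75 = 0x60.
C[3]: S = E(K, 0x75) = 0x39; 0xE2 ⊕ 0x39 = 0xDB.
C[4]: S = E(K, 0x39) = 0xED; 0x5C ⊕ 0xED = 0xB1.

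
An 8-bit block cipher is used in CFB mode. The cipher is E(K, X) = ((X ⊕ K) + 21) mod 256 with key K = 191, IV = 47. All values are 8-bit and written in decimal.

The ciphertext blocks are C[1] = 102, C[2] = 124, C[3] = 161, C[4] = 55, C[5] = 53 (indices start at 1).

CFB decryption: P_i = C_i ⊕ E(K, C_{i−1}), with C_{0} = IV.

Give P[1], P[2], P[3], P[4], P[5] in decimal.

P[1]: E(K, 47) = 165; 102 ⊕ 165 = 195.
P[2]: E(K, 102) = 238; 124 ⊕ 238 = 146.
P[3]: E(K, 124) = 216; 161 ⊕ 216 = 121.
P[4]: E(K, 161) = 51; 55 ⊕ 51 = 4.
P[5]: E(K, 55) = 157; 53 ⊕ 157 = 168.

P[1] = 195, P[2] = 146, P[3] = 121, P[4] = 4, P[5] = 168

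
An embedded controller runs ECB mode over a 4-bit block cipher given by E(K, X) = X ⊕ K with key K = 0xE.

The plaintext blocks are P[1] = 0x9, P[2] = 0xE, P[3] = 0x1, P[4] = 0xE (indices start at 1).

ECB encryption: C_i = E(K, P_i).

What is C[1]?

C[1] = 0x7

C[1]: E(K, 0x9) = 0x7.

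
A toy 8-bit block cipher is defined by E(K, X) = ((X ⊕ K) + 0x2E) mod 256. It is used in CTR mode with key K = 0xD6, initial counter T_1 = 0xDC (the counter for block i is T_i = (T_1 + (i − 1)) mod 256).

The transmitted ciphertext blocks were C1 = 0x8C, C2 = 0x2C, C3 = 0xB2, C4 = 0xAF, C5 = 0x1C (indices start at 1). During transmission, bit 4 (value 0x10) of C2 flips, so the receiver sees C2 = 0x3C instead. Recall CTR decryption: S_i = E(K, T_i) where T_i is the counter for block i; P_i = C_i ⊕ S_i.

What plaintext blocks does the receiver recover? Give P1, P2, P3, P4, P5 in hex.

Only C2 changed, to 0x3C. In CTR, a change in C_i flips the same bit in P_i only; the keystream is unaffected. Decrypting the received ciphertext:
P1: T = 0xDC, S = E(K, T) = 0x38; 0x8C ⊕ 0x38 = 0xB4.
P2: T = 0xDD, S = E(K, T) = 0x39; 0x3C ⊕ 0x39 = 0x05.
P3: T = 0xDE, S = E(K, T) = 0x36; 0xB2 ⊕ 0x36 = 0x84.
P4: T = 0xDF, S = E(K, T) = 0x37; 0xAF ⊕ 0x37 = 0x98.
P5: T = 0xE0, S = E(K, T) = 0x64; 0x1C ⊕ 0x64 = 0x78.
Blocks that differ from the original plaintext: P2.

P1 = 0xB4, P2 = 0x05, P3 = 0x84, P4 = 0x98, P5 = 0x78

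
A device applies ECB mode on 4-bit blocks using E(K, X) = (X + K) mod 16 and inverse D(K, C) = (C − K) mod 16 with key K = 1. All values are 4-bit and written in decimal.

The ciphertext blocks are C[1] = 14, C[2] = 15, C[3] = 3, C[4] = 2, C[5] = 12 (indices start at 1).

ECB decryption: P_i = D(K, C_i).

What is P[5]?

P[5] = 11

P[5]: D(K, 12) = 11.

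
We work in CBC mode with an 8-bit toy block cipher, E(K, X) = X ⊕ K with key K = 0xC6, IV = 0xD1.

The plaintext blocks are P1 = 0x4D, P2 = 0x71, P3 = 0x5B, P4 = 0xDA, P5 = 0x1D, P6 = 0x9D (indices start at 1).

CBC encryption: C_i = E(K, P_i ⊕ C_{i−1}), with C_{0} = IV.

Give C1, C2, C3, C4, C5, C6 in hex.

C1 = 0x5A, C2 = 0xED, C3 = 0x70, C4 = 0x6C, C5 = 0xB7, C6 = 0xEC

C1: P1 ⊕ 0xD1 = 0x9C; E(K, 0x9C) = 0x5A.
C2: P2 ⊕ 0x5A = 0x2B; E(K, 0x2B) = 0xED.
C3: P3 ⊕ 0xED = 0xB6; E(K, 0xB6) = 0x70.
C4: P4 ⊕ 0x70 = 0xAA; E(K, 0xAA) = 0x6C.
C5: P5 ⊕ 0x6C = 0x71; E(K, 0x71) = 0xB7.
C6: P6 ⊕ 0xB7 = 0x2A; E(K, 0x2A) = 0xEC.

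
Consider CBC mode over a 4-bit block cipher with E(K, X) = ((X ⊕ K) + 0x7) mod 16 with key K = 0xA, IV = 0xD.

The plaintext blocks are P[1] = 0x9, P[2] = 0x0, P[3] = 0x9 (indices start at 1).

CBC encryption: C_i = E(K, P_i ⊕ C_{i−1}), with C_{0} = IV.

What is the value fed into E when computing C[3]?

C[1]: P[1] ⊕ 0xD = 0x4; E(K, 0x4) = 0x5.
C[2]: P[2] ⊕ 0x5 = 0x5; E(K, 0x5) = 0x6.
C[3]: P[3] ⊕ 0x6 = 0xF; E(K, 0xF) = 0xC.
So the input to E for block [3] is 0xF.

0xF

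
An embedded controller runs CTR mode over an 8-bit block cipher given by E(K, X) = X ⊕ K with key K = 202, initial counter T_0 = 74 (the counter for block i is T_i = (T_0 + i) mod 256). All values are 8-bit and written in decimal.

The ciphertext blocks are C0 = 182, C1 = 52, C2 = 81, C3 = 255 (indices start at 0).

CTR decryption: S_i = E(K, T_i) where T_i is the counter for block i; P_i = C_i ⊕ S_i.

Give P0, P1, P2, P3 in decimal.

P0: T = 74, S = E(K, T) = 128; 182 ⊕ 128 = 54.
P1: T = 75, S = E(K, T) = 129; 52 ⊕ 129 = 181.
P2: T = 76, S = E(K, T) = 134; 81 ⊕ 134 = 215.
P3: T = 77, S = E(K, T) = 135; 255 ⊕ 135 = 120.

P0 = 54, P1 = 181, P2 = 215, P3 = 120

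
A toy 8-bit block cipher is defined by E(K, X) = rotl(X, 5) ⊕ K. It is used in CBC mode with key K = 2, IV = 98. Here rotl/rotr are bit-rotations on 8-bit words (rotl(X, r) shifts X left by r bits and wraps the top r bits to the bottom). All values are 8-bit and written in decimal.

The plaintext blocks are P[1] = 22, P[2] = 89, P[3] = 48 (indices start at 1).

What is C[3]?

CBC encryption: C_i = E(K, P_i ⊕ C_{i−1}), with C_{0} = IV.
C[1]: P[1] ⊕ 98 = 116; E(K, 116) = 140.
C[2]: P[2] ⊕ 140 = 213; E(K, 213) = 184.
C[3]: P[3] ⊕ 184 = 136; E(K, 136) = 19.

C[3] = 19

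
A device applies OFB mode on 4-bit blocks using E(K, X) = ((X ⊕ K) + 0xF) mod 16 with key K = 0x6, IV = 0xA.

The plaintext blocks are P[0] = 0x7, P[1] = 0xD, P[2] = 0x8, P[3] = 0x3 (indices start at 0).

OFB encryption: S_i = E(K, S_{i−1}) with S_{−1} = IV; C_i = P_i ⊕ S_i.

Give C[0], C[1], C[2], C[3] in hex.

C[0] = 0xC, C[1] = 0x1, C[2] = 0x1, C[3] = 0xD

C[0]: S = E(K, 0xA) = 0xB; 0x7 ⊕ 0xB = 0xC.
C[1]: S = E(K, 0xB) = 0xC; 0xD ⊕ 0xC = 0x1.
C[2]: S = E(K, 0xC) = 0x9; 0x8 ⊕ 0x9 = 0x1.
C[3]: S = E(K, 0x9) = 0xE; 0x3 ⊕ 0xE = 0xD.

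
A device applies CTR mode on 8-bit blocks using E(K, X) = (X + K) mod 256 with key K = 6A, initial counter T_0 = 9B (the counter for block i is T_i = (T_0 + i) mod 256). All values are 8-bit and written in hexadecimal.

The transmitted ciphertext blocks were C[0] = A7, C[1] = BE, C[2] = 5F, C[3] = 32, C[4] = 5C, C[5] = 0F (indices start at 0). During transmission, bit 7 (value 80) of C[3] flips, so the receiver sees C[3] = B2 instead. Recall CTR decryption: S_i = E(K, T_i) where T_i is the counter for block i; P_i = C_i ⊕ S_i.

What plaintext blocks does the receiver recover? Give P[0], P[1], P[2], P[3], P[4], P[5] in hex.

P[0] = A2, P[1] = B8, P[2] = 58, P[3] = BA, P[4] = 55, P[5] = 05

Only C[3] changed, to B2. In CTR, a change in C_i flips the same bit in P_i only; the keystream is unaffected. Decrypting the received ciphertext:
P[0]: T = 9B, S = E(K, T) = 05; A7 ⊕ 05 = A2.
P[1]: T = 9C, S = E(K, T) = 06; BE ⊕ 06 = B8.
P[2]: T = 9D, S = E(K, T) = 07; 5F ⊕ 07 = 58.
P[3]: T = 9E, S = E(K, T) = 08; B2 ⊕ 08 = BA.
P[4]: T = 9F, S = E(K, T) = 09; 5C ⊕ 09 = 55.
P[5]: T = A0, S = E(K, T) = 0A; 0F ⊕ 0A = 05.
Blocks that differ from the original plaintext: P[3].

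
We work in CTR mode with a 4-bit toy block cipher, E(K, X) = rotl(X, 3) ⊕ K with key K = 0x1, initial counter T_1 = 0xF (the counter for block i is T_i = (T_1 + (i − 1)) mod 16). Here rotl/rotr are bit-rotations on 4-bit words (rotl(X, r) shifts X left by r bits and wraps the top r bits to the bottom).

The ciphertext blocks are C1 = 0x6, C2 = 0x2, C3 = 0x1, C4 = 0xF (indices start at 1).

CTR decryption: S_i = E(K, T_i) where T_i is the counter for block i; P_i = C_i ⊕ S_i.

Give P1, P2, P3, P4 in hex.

P1 = 0x8, P2 = 0x3, P3 = 0x8, P4 = 0xF

P1: T = 0xF, S = E(K, T) = 0xE; 0x6 ⊕ 0xE = 0x8.
P2: T = 0x0, S = E(K, T) = 0x1; 0x2 ⊕ 0x1 = 0x3.
P3: T = 0x1, S = E(K, T) = 0x9; 0x1 ⊕ 0x9 = 0x8.
P4: T = 0x2, S = E(K, T) = 0x0; 0xF ⊕ 0x0 = 0xF.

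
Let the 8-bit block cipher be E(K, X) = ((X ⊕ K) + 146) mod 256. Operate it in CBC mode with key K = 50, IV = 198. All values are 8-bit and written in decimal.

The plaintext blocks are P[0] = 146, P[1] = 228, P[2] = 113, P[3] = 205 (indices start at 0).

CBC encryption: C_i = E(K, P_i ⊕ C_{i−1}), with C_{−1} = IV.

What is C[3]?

C[3] = 124

C[0]: P[0] ⊕ 198 = 84; E(K, 84) = 248.
C[1]: P[1] ⊕ 248 = 28; E(K, 28) = 192.
C[2]: P[2] ⊕ 192 = 177; E(K, 177) = 21.
C[3]: P[3] ⊕ 21 = 216; E(K, 216) = 124.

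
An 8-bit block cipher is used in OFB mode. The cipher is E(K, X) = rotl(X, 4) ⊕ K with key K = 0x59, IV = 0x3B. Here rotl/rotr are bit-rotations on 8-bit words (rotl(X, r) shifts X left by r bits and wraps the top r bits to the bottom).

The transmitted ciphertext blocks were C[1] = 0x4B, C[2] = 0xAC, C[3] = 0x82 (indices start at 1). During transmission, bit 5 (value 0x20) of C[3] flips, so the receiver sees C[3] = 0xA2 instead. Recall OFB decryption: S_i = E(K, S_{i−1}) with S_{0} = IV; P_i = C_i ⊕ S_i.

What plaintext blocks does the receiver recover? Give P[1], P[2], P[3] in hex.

Only C[3] changed, to 0xA2. In OFB, a change in C_i flips the same bit in P_i only; the keystream is unaffected. Decrypting the received ciphertext:
P[1]: S = E(K, 0x3B) = 0xEA; 0x4B ⊕ 0xEA = 0xA1.
P[2]: S = E(K, 0xEA) = 0xF7; 0xAC ⊕ 0xF7 = 0x5B.
P[3]: S = E(K, 0xF7) = 0x26; 0xA2 ⊕ 0x26 = 0x84.
Blocks that differ from the original plaintext: P[3].

P[1] = 0xA1, P[2] = 0x5B, P[3] = 0x84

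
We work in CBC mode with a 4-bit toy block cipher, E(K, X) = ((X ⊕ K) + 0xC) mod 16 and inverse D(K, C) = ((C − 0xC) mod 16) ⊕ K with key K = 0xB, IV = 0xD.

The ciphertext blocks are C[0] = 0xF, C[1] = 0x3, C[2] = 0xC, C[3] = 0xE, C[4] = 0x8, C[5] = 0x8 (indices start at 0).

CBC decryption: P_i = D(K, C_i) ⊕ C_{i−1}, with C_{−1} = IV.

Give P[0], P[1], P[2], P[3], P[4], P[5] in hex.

P[0] = 0x5, P[1] = 0x3, P[2] = 0x8, P[3] = 0x5, P[4] = 0x9, P[5] = 0xF

P[0]: D(K, 0xF) = 0x8; 0x8 ⊕ 0xD = 0x5.
P[1]: D(K, 0x3) = 0xC; 0xC ⊕ 0xF = 0x3.
P[2]: D(K, 0xC) = 0xB; 0xB ⊕ 0x3 = 0x8.
P[3]: D(K, 0xE) = 0x9; 0x9 ⊕ 0xC = 0x5.
P[4]: D(K, 0x8) = 0x7; 0x7 ⊕ 0xE = 0x9.
P[5]: D(K, 0x8) = 0x7; 0x7 ⊕ 0x8 = 0xF.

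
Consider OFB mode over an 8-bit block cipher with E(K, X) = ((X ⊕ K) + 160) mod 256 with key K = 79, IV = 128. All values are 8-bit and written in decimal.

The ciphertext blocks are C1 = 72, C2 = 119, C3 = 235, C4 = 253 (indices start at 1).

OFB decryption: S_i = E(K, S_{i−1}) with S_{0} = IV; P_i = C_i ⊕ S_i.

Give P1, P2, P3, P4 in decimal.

P1 = 39, P2 = 183, P3 = 196, P4 = 253

P1: S = E(K, 128) = 111; 72 ⊕ 111 = 39.
P2: S = E(K, 111) = 192; 119 ⊕ 192 = 183.
P3: S = E(K, 192) = 47; 235 ⊕ 47 = 196.
P4: S = E(K, 47) = 0; 253 ⊕ 0 = 253.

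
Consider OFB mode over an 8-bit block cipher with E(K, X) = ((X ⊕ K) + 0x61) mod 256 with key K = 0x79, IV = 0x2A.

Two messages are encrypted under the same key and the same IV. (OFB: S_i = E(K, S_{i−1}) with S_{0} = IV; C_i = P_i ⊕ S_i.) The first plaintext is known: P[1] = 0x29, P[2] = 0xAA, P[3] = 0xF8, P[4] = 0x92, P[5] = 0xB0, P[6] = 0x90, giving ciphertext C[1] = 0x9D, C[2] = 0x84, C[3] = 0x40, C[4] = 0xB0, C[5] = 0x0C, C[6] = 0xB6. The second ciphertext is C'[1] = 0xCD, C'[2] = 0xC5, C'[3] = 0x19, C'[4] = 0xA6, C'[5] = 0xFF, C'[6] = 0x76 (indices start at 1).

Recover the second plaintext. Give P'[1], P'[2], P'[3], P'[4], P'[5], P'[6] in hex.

P'[1] = 0x79, P'[2] = 0xEB, P'[3] = 0xA1, P'[4] = 0x84, P'[5] = 0x43, P'[6] = 0x50

In OFB with a reused IV, both messages share the same keystream S_i, so C_i ⊕ C'_i = P_i ⊕ P'_i and thus P'_i = P_i ⊕ C_i ⊕ C'_i.
P'[1]: 0x29 ⊕ 0x9D ⊕ 0xCD = 0x79.
P'[2]: 0xAA ⊕ 0x84 ⊕ 0xC5 = 0xEB.
P'[3]: 0xF8 ⊕ 0x40 ⊕ 0x19 = 0xA1.
P'[4]: 0x92 ⊕ 0xB0 ⊕ 0xA6 = 0x84.
P'[5]: 0xB0 ⊕ 0x0C ⊕ 0xFF = 0x43.
P'[6]: 0x90 ⊕ 0xB6 ⊕ 0x76 = 0x50.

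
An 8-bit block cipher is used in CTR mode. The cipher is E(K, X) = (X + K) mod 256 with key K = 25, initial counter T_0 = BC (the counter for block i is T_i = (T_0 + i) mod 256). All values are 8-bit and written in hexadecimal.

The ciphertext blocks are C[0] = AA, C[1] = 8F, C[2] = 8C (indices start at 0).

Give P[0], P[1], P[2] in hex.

CTR decryption: S_i = E(K, T_i) where T_i is the counter for block i; P_i = C_i ⊕ S_i.
P[0]: T = BC, S = E(K, T) = E1; AA ⊕ E1 = 4B.
P[1]: T = BD, S = E(K, T) = E2; 8F ⊕ E2 = 6D.
P[2]: T = BE, S = E(K, T) = E3; 8C ⊕ E3 = 6F.

P[0] = 4B, P[1] = 6D, P[2] = 6F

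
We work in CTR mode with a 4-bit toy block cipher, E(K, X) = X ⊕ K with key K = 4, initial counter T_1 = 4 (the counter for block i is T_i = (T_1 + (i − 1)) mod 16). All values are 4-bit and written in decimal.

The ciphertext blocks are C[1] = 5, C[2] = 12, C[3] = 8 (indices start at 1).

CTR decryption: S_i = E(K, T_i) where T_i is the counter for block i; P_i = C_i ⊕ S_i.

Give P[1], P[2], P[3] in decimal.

P[1] = 5, P[2] = 13, P[3] = 10

P[1]: T = 4, S = E(K, T) = 0; 5 ⊕ 0 = 5.
P[2]: T = 5, S = E(K, T) = 1; 12 ⊕ 1 = 13.
P[3]: T = 6, S = E(K, T) = 2; 8 ⊕ 2 = 10.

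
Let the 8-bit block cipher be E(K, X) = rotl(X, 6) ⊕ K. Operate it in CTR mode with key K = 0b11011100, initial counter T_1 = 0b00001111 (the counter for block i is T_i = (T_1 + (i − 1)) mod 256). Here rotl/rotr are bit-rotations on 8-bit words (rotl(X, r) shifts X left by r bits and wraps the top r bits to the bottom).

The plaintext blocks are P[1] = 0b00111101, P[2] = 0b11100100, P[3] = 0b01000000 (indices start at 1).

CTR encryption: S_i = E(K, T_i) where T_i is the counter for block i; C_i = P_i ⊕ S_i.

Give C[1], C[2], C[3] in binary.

C[1]: T = 0b00001111, S = E(K, T) = 0b00011111; 0b00111101 ⊕ 0b00011111 = 0b00100010.
C[2]: T = 0b00010000, S = E(K, T) = 0b11011000; 0b11100100 ⊕ 0b11011000 = 0b00111100.
C[3]: T = 0b00010001, S = E(K, T) = 0b10011000; 0b01000000 ⊕ 0b10011000 = 0b11011000.

C[1] = 0b00100010, C[2] = 0b00111100, C[3] = 0b11011000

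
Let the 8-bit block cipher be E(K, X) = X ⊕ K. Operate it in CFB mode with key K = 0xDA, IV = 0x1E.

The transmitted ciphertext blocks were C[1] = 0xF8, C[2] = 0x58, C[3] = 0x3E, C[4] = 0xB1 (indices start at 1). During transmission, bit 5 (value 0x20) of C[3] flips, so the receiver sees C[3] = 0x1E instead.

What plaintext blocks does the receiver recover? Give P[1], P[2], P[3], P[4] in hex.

CFB decryption: P_i = C_i ⊕ E(K, C_{i−1}), with C_{0} = IV.
Only C[3] changed, to 0x1E. In CFB, a change in C_i flips the same bit in P_i and garbles P_{i+1}. Decrypting the received ciphertext:
P[1]: E(K, 0x1E) = 0xC4; 0xF8 ⊕ 0xC4 = 0x3C.
P[2]: E(K, 0xF8) = 0x22; 0x58 ⊕ 0x22 = 0x7A.
P[3]: E(K, 0x58) = 0x82; 0x1E ⊕ 0x82 = 0x9C.
P[4]: E(K, 0x1E) = 0xC4; 0xB1 ⊕ 0xC4 = 0x75.
Blocks that differ from the original plaintext: P[3], P[4].

P[1] = 0x3C, P[2] = 0x7A, P[3] = 0x9C, P[4] = 0x75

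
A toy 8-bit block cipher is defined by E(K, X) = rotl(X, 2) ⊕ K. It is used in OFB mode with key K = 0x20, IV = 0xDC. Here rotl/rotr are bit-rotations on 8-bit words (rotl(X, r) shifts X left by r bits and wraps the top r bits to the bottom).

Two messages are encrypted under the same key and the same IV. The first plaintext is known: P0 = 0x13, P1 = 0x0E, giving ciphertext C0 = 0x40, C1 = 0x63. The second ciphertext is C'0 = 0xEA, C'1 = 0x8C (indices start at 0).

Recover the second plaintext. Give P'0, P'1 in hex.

In OFB with a reused IV, both messages share the same keystream S_i, so C_i ⊕ C'_i = P_i ⊕ P'_i and thus P'_i = P_i ⊕ C_i ⊕ C'_i.
P'0: 0x13 ⊕ 0x40 ⊕ 0xEA = 0xB9.
P'1: 0x0E ⊕ 0x63 ⊕ 0x8C = 0xE1.

P'0 = 0xB9, P'1 = 0xE1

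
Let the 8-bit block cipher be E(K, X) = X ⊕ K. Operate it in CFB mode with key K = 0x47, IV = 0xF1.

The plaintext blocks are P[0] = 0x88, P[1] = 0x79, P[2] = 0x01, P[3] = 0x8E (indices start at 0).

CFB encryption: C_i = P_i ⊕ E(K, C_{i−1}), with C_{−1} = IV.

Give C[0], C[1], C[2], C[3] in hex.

C[0]: E(K, 0xF1) = 0xB6; 0x88 ⊕ 0xB6 = 0x3E.
C[1]: E(K, 0x3E) = 0x79; 0x79 ⊕ 0x79 = 0x00.
C[2]: E(K, 0x00) = 0x47; 0x01 ⊕ 0x47 = 0x46.
C[3]: E(K, 0x46) = 0x01; 0x8E ⊕ 0x01 = 0x8F.

C[0] = 0x3E, C[1] = 0x00, C[2] = 0x46, C[3] = 0x8F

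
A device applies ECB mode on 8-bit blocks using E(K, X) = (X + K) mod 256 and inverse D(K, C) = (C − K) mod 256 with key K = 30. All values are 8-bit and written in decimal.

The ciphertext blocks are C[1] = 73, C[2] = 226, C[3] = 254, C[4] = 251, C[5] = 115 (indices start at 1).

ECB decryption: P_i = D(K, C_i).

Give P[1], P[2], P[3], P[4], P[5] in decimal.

P[1]: D(K, 73) = 43.
P[2]: D(K, 226) = 196.
P[3]: D(K, 254) = 224.
P[4]: D(K, 251) = 221.
P[5]: D(K, 115) = 85.

P[1] = 43, P[2] = 196, P[3] = 224, P[4] = 221, P[5] = 85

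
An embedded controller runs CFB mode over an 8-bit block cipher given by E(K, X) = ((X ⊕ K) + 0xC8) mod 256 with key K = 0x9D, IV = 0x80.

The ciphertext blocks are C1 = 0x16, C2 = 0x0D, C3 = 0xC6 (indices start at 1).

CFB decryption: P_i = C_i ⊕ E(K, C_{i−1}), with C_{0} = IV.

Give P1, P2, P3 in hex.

P1 = 0xF3, P2 = 0x5E, P3 = 0x9E

P1: E(K, 0x80) = 0xE5; 0x16 ⊕ 0xE5 = 0xF3.
P2: E(K, 0x16) = 0x53; 0x0D ⊕ 0x53 = 0x5E.
P3: E(K, 0x0D) = 0x58; 0xC6 ⊕ 0x58 = 0x9E.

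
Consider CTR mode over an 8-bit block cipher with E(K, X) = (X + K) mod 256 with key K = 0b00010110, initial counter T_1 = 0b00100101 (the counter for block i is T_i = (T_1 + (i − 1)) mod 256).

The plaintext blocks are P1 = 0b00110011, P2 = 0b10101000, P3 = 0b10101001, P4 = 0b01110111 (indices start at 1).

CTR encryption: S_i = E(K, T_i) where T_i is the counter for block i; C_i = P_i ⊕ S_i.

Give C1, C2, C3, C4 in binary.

C1: T = 0b00100101, S = E(K, T) = 0b00111011; 0b00110011 ⊕ 0b00111011 = 0b00001000.
C2: T = 0b00100110, S = E(K, T) = 0b00111100; 0b10101000 ⊕ 0b00111100 = 0b10010100.
C3: T = 0b00100111, S = E(K, T) = 0b00111101; 0b10101001 ⊕ 0b00111101 = 0b10010100.
C4: T = 0b00101000, S = E(K, T) = 0b00111110; 0b01110111 ⊕ 0b00111110 = 0b01001001.

C1 = 0b00001000, C2 = 0b10010100, C3 = 0b10010100, C4 = 0b01001001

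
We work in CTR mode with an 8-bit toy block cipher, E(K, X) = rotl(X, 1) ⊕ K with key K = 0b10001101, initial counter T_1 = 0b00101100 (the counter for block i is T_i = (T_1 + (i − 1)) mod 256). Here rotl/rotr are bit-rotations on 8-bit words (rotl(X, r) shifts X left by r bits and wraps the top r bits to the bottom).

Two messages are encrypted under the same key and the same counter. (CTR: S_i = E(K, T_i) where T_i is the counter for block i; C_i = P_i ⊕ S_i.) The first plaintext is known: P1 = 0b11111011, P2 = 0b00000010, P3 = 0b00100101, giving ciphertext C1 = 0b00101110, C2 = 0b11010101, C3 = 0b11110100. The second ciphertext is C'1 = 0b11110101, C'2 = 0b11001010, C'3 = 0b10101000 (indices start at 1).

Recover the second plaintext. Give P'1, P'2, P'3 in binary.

P'1 = 0b00100000, P'2 = 0b00011101, P'3 = 0b01111001

In CTR with a reused counter, both messages share the same keystream S_i, so C_i ⊕ C'_i = P_i ⊕ P'_i and thus P'_i = P_i ⊕ C_i ⊕ C'_i.
P'1: 0b11111011 ⊕ 0b00101110 ⊕ 0b11110101 = 0b00100000.
P'2: 0b00000010 ⊕ 0b11010101 ⊕ 0b11001010 = 0b00011101.
P'3: 0b00100101 ⊕ 0b11110100 ⊕ 0b10101000 = 0b01111001.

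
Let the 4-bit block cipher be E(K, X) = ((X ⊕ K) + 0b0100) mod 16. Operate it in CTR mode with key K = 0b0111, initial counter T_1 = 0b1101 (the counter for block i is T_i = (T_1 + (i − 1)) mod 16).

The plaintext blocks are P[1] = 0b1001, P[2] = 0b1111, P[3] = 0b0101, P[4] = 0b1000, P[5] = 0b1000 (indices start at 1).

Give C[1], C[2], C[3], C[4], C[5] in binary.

CTR encryption: S_i = E(K, T_i) where T_i is the counter for block i; C_i = P_i ⊕ S_i.
C[1]: T = 0b1101, S = E(K, T) = 0b1110; 0b1001 ⊕ 0b1110 = 0b0111.
C[2]: T = 0b1110, S = E(K, T) = 0b1101; 0b1111 ⊕ 0b1101 = 0b0010.
C[3]: T = 0b1111, S = E(K, T) = 0b1100; 0b0101 ⊕ 0b1100 = 0b1001.
C[4]: T = 0b0000, S = E(K, T) = 0b1011; 0b1000 ⊕ 0b1011 = 0b0011.
C[5]: T = 0b0001, S = E(K, T) = 0b1010; 0b1000 ⊕ 0b1010 = 0b0010.

C[1] = 0b0111, C[2] = 0b0010, C[3] = 0b1001, C[4] = 0b0011, C[5] = 0b0010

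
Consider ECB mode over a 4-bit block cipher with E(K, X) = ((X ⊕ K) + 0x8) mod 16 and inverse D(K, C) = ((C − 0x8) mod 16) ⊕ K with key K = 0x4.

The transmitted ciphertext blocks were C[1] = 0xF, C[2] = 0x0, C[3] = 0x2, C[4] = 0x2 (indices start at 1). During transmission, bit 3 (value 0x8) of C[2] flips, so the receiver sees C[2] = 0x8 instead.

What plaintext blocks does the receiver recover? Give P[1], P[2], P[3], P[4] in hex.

P[1] = 0x3, P[2] = 0x4, P[3] = 0xE, P[4] = 0xE

ECB decryption: P_i = D(K, C_i).
Only C[2] changed, to 0x8. In ECB, a change in C_i affects only P_i. Decrypting the received ciphertext:
P[1]: D(K, 0xF) = 0x3.
P[2]: D(K, 0x8) = 0x4.
P[3]: D(K, 0x2) = 0xE.
P[4]: D(K, 0x2) = 0xE.
Blocks that differ from the original plaintext: P[2].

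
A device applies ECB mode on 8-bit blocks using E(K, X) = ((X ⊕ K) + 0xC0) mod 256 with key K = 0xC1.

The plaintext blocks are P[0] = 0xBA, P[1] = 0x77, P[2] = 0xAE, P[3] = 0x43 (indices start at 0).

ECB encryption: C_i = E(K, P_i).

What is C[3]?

C[3]: E(K, 0x43) = 0x42.

C[3] = 0x42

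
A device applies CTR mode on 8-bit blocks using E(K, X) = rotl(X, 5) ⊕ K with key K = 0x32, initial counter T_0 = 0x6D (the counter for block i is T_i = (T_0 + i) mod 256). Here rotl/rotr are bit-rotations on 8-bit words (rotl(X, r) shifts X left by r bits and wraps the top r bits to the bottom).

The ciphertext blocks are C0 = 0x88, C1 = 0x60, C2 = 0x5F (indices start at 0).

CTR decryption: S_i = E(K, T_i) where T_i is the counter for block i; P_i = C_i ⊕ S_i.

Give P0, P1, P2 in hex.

P0 = 0x17, P1 = 0x9F, P2 = 0x80

P0: T = 0x6D, S = E(K, T) = 0x9F; 0x88 ⊕ 0x9F = 0x17.
P1: T = 0x6E, S = E(K, T) = 0xFF; 0x60 ⊕ 0xFF = 0x9F.
P2: T = 0x6F, S = E(K, T) = 0xDF; 0x5F ⊕ 0xDF = 0x80.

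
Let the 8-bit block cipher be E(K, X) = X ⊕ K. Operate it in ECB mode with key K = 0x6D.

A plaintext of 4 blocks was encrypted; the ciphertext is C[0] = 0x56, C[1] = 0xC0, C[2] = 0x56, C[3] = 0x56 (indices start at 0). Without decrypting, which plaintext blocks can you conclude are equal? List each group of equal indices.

P[0] = P[2] = P[3]

ECB encrypts each block independently with the same key, so equal ciphertext blocks imply equal plaintext blocks.
C[0] = C[2] = C[3] = 0x56, so P[0] = P[2] = P[3].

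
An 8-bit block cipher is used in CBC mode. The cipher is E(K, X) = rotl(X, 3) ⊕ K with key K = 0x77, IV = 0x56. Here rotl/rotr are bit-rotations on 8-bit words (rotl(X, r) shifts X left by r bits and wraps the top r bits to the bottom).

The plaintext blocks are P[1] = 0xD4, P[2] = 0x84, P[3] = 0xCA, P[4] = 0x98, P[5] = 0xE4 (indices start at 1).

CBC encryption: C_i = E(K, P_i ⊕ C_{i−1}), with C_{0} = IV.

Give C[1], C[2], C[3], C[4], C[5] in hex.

C[1]: P[1] ⊕ 0x56 = 0x82; E(K, 0x82) = 0x63.
C[2]: P[2] ⊕ 0x63 = 0xE7; E(K, 0xE7) = 0x48.
C[3]: P[3] ⊕ 0x48 = 0x82; E(K, 0x82) = 0x63.
C[4]: P[4] ⊕ 0x63 = 0xFB; E(K, 0xFB) = 0xA8.
C[5]: P[5] ⊕ 0xA8 = 0x4C; E(K, 0x4C) = 0x15.

C[1] = 0x63, C[2] = 0x48, C[3] = 0x63, C[4] = 0xA8, C[5] = 0x15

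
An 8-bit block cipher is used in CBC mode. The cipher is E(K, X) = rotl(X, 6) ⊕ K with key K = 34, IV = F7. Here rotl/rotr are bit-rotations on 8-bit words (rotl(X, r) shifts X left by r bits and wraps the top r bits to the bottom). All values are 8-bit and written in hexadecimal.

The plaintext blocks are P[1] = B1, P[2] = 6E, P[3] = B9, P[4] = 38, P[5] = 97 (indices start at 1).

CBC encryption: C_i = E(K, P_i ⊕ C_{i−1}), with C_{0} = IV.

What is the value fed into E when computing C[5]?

57

C[1]: P[1] ⊕ F7 = 46; E(K, 46) = A5.
C[2]: P[2] ⊕ A5 = CB; E(K, CB) = C6.
C[3]: P[3] ⊕ C6 = 7F; E(K, 7F) = EB.
C[4]: P[4] ⊕ EB = D3; E(K, D3) = C0.
C[5]: P[5] ⊕ C0 = 57; E(K, 57) = E1.
So the input to E for block [5] is 57.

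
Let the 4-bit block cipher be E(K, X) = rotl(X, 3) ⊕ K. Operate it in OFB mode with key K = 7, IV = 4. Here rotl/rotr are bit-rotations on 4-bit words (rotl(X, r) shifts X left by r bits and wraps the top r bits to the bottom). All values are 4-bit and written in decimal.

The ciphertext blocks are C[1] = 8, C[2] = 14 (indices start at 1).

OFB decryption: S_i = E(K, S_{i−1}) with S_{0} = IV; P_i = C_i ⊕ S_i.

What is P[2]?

P[2] = 3

P[1]: S = E(K, 4) = 5; 8 ⊕ 5 = 13.
P[2]: S = E(K, 5) = 13; 14 ⊕ 13 = 3.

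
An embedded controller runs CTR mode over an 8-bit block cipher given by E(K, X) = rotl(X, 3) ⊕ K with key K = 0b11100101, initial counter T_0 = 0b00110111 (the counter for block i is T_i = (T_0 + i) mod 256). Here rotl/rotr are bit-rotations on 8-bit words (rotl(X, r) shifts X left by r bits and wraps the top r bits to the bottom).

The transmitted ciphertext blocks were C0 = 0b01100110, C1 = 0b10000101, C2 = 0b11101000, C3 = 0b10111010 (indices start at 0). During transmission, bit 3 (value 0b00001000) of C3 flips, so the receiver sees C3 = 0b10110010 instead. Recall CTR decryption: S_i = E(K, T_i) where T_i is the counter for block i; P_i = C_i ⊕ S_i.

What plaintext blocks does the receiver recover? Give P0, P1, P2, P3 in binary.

P0 = 0b00111010, P1 = 0b10100001, P2 = 0b11000100, P3 = 0b10000110

Only C3 changed, to 0b10110010. In CTR, a change in C_i flips the same bit in P_i only; the keystream is unaffected. Decrypting the received ciphertext:
P0: T = 0b00110111, S = E(K, T) = 0b01011100; 0b01100110 ⊕ 0b01011100 = 0b00111010.
P1: T = 0b00111000, S = E(K, T) = 0b00100100; 0b10000101 ⊕ 0b00100100 = 0b10100001.
P2: T = 0b00111001, S = E(K, T) = 0b00101100; 0b11101000 ⊕ 0b00101100 = 0b11000100.
P3: T = 0b00111010, S = E(K, T) = 0b00110100; 0b10110010 ⊕ 0b00110100 = 0b10000110.
Blocks that differ from the original plaintext: P3.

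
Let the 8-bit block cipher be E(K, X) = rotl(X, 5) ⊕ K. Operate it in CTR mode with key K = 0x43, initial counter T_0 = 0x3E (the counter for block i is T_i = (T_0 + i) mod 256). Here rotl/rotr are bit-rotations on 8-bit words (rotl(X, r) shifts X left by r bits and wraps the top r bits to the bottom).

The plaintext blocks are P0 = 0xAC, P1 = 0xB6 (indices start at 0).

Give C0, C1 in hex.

CTR encryption: S_i = E(K, T_i) where T_i is the counter for block i; C_i = P_i ⊕ S_i.
C0: T = 0x3E, S = E(K, T) = 0x84; 0xAC ⊕ 0x84 = 0x28.
C1: T = 0x3F, S = E(K, T) = 0xA4; 0xB6 ⊕ 0xA4 = 0x12.

C0 = 0x28, C1 = 0x12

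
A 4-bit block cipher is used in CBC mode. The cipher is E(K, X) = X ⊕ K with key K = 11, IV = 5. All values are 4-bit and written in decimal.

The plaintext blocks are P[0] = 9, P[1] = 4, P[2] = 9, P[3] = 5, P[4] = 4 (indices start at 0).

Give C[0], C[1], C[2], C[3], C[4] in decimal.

CBC encryption: C_i = E(K, P_i ⊕ C_{i−1}), with C_{−1} = IV.
C[0]: P[0] ⊕ 5 = 12; E(K, 12) = 7.
C[1]: P[1] ⊕ 7 = 3; E(K, 3) = 8.
C[2]: P[2] ⊕ 8 = 1; E(K, 1) = 10.
C[3]: P[3] ⊕ 10 = 15; E(K, 15) = 4.
C[4]: P[4] ⊕ 4 = 0; E(K, 0) = 11.

C[0] = 7, C[1] = 8, C[2] = 10, C[3] = 4, C[4] = 11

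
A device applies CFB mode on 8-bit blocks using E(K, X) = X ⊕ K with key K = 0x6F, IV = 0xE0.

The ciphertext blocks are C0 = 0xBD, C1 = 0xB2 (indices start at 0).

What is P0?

CFB decryption: P_i = C_i ⊕ E(K, C_{i−1}), with C_{−1} = IV.
P0: E(K, 0xE0) = 0x8F; 0xBD ⊕ 0x8F = 0x32.

P0 = 0x32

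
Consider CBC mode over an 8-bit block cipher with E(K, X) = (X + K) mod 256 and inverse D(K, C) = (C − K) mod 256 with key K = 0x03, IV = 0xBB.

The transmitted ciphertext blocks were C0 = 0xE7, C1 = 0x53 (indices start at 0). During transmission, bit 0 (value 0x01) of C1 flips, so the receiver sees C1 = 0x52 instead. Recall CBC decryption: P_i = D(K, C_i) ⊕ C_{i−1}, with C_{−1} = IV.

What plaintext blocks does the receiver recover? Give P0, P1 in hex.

Only C1 changed, to 0x52. In CBC, a change in C_i garbles P_i and flips the same bit in P_{i+1}. Decrypting the received ciphertext:
P0: D(K, 0xE7) = 0xE4; 0xE4 ⊕ 0xBB = 0x5F.
P1: D(K, 0x52) = 0x4F; 0x4F ⊕ 0xE7 = 0xA8.
Blocks that differ from the original plaintext: P1.

P0 = 0x5F, P1 = 0xA8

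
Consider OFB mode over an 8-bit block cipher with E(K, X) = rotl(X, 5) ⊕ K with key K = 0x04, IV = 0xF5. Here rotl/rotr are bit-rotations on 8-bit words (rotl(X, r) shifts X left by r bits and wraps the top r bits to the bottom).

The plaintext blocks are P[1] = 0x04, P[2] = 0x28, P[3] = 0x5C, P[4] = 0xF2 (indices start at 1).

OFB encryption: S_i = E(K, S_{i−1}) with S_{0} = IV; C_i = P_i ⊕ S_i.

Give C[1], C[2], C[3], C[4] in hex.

C[1] = 0xBE, C[2] = 0x7B, C[3] = 0x32, C[4] = 0x3B

C[1]: S = E(K, 0xF5) = 0xBA; 0x04 ⊕ 0xBA = 0xBE.
C[2]: S = E(K, 0xBA) = 0x53; 0x28 ⊕ 0x53 = 0x7B.
C[3]: S = E(K, 0x53) = 0x6E; 0x5C ⊕ 0x6E = 0x32.
C[4]: S = E(K, 0x6E) = 0xC9; 0xF2 ⊕ 0xC9 = 0x3B.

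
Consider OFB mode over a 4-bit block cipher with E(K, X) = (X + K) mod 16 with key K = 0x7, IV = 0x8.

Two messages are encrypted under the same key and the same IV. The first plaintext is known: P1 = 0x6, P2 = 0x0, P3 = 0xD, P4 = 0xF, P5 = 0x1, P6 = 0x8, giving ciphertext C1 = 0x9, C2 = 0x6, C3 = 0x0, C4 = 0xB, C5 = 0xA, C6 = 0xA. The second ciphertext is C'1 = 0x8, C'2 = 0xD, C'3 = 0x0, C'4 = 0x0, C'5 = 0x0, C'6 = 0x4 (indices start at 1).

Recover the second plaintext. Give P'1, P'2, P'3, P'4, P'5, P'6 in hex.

P'1 = 0x7, P'2 = 0xB, P'3 = 0xD, P'4 = 0x4, P'5 = 0xB, P'6 = 0x6

In OFB with a reused IV, both messages share the same keystream S_i, so C_i ⊕ C'_i = P_i ⊕ P'_i and thus P'_i = P_i ⊕ C_i ⊕ C'_i.
P'1: 0x6 ⊕ 0x9 ⊕ 0x8 = 0x7.
P'2: 0x0 ⊕ 0x6 ⊕ 0xD = 0xB.
P'3: 0xD ⊕ 0x0 ⊕ 0x0 = 0xD.
P'4: 0xF ⊕ 0xB ⊕ 0x0 = 0x4.
P'5: 0x1 ⊕ 0xA ⊕ 0x0 = 0xB.
P'6: 0x8 ⊕ 0xA ⊕ 0x4 = 0x6.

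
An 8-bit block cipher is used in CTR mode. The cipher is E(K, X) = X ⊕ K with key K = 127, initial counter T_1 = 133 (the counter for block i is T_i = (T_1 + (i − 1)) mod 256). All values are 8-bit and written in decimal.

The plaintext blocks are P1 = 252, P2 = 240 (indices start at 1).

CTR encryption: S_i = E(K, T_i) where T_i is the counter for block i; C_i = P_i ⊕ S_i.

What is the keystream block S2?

249

C1: T = 133, S = E(K, T) = 250; 252 ⊕ 250 = 6.
C2: T = 134, S = E(K, T) = 249; 240 ⊕ 249 = 9.
So S2 = 249.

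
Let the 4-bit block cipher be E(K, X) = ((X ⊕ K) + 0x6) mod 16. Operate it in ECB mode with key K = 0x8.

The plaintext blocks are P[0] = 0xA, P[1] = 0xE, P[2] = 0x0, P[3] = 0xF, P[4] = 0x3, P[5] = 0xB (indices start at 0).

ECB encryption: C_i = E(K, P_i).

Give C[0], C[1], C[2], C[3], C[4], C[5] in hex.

C[0] = 0x8, C[1] = 0xC, C[2] = 0xE, C[3] = 0xD, C[4] = 0x1, C[5] = 0x9

C[0]: E(K, 0xA) = 0x8.
C[1]: E(K, 0xE) = 0xC.
C[2]: E(K, 0x0) = 0xE.
C[3]: E(K, 0xF) = 0xD.
C[4]: E(K, 0x3) = 0x1.
C[5]: E(K, 0xB) = 0x9.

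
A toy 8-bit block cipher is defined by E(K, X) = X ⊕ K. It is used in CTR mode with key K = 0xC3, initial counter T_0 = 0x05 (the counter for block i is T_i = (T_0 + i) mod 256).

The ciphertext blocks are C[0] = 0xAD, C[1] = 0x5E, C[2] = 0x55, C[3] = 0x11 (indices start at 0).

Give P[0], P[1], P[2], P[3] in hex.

P[0] = 0x6B, P[1] = 0x9B, P[2] = 0x91, P[3] = 0xDA

CTR decryption: S_i = E(K, T_i) where T_i is the counter for block i; P_i = C_i ⊕ S_i.
P[0]: T = 0x05, S = E(K, T) = 0xC6; 0xAD ⊕ 0xC6 = 0x6B.
P[1]: T = 0x06, S = E(K, T) = 0xC5; 0x5E ⊕ 0xC5 = 0x9B.
P[2]: T = 0x07, S = E(K, T) = 0xC4; 0x55 ⊕ 0xC4 = 0x91.
P[3]: T = 0x08, S = E(K, T) = 0xCB; 0x11 ⊕ 0xCB = 0xDA.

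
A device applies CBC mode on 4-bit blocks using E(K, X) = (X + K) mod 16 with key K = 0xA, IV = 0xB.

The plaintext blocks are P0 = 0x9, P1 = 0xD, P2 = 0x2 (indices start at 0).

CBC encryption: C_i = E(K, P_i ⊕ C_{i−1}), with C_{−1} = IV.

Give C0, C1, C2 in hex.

C0 = 0xC, C1 = 0xB, C2 = 0x3

C0: P0 ⊕ 0xB = 0x2; E(K, 0x2) = 0xC.
C1: P1 ⊕ 0xC = 0x1; E(K, 0x1) = 0xB.
C2: P2 ⊕ 0xB = 0x9; E(K, 0x9) = 0x3.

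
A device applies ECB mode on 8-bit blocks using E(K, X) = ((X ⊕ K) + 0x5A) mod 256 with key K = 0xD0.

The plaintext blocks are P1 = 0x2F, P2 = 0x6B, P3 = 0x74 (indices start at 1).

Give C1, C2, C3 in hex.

ECB encryption: C_i = E(K, P_i).
C1: E(K, 0x2F) = 0x59.
C2: E(K, 0x6B) = 0x15.
C3: E(K, 0x74) = 0xFE.

C1 = 0x59, C2 = 0x15, C3 = 0xFE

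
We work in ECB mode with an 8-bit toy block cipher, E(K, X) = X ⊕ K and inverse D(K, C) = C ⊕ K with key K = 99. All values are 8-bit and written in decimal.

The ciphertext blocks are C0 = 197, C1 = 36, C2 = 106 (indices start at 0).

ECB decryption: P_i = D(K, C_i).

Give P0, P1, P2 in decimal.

P0 = 166, P1 = 71, P2 = 9

P0: D(K, 197) = 166.
P1: D(K, 36) = 71.
P2: D(K, 106) = 9.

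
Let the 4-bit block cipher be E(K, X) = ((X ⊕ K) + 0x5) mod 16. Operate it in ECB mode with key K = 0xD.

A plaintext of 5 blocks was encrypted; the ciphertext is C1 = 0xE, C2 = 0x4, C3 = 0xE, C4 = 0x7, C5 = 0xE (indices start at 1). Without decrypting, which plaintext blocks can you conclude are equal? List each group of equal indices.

P1 = P3 = P5

ECB encrypts each block independently with the same key, so equal ciphertext blocks imply equal plaintext blocks.
C1 = C3 = C5 = 0xE, so P1 = P3 = P5.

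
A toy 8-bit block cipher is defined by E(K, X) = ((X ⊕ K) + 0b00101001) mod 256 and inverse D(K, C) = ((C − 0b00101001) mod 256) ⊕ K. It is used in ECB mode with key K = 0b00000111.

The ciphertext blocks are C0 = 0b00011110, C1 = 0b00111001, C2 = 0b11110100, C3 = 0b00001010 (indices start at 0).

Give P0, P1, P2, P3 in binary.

P0 = 0b11110010, P1 = 0b00010111, P2 = 0b11001100, P3 = 0b11100110

ECB decryption: P_i = D(K, C_i).
P0: D(K, 0b00011110) = 0b11110010.
P1: D(K, 0b00111001) = 0b00010111.
P2: D(K, 0b11110100) = 0b11001100.
P3: D(K, 0b00001010) = 0b11100110.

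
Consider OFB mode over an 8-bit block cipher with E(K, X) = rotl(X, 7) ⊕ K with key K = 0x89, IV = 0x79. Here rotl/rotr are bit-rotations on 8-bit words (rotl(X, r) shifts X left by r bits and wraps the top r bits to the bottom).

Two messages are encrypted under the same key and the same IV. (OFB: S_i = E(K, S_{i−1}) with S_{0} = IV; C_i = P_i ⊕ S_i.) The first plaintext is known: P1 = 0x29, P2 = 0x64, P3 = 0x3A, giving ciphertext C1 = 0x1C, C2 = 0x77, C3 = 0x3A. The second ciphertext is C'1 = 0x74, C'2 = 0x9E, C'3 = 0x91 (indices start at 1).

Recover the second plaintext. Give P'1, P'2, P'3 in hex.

P'1 = 0x41, P'2 = 0x8D, P'3 = 0x91

In OFB with a reused IV, both messages share the same keystream S_i, so C_i ⊕ C'_i = P_i ⊕ P'_i and thus P'_i = P_i ⊕ C_i ⊕ C'_i.
P'1: 0x29 ⊕ 0x1C ⊕ 0x74 = 0x41.
P'2: 0x64 ⊕ 0x77 ⊕ 0x9E = 0x8D.
P'3: 0x3A ⊕ 0x3A ⊕ 0x91 = 0x91.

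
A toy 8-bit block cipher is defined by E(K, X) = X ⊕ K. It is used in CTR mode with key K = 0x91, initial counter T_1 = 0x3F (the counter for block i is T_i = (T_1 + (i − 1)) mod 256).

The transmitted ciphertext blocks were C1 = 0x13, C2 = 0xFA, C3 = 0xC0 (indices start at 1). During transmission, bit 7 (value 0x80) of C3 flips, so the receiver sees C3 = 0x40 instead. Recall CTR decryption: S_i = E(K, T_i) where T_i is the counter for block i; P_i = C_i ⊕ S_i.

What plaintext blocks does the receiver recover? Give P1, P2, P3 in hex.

P1 = 0xBD, P2 = 0x2B, P3 = 0x90

Only C3 changed, to 0x40. In CTR, a change in C_i flips the same bit in P_i only; the keystream is unaffected. Decrypting the received ciphertext:
P1: T = 0x3F, S = E(K, T) = 0xAE; 0x13 ⊕ 0xAE = 0xBD.
P2: T = 0x40, S = E(K, T) = 0xD1; 0xFA ⊕ 0xD1 = 0x2B.
P3: T = 0x41, S = E(K, T) = 0xD0; 0x40 ⊕ 0xD0 = 0x90.
Blocks that differ from the original plaintext: P3.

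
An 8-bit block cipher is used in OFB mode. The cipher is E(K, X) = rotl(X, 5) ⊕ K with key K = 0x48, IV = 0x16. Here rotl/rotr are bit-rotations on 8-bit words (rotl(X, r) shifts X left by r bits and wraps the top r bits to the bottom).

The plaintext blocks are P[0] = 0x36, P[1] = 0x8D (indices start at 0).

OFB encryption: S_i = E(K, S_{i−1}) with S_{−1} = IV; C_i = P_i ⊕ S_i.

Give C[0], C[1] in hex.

C[0]: S = E(K, 0x16) = 0x8A; 0x36 ⊕ 0x8A = 0xBC.
C[1]: S = E(K, 0x8A) = 0x19; 0x8D ⊕ 0x19 = 0x94.

C[0] = 0xBC, C[1] = 0x94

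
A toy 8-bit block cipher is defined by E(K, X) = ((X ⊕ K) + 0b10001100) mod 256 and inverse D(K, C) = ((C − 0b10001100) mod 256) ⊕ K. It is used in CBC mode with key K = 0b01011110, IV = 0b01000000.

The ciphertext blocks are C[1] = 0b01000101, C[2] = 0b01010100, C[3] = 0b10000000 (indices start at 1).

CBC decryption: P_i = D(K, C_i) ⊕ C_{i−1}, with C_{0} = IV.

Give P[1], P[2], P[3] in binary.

P[1] = 0b10100111, P[2] = 0b11010011, P[3] = 0b11111110

P[1]: D(K, 0b01000101) = 0b11100111; 0b11100111 ⊕ 0b01000000 = 0b10100111.
P[2]: D(K, 0b01010100) = 0b10010110; 0b10010110 ⊕ 0b01000101 = 0b11010011.
P[3]: D(K, 0b10000000) = 0b10101010; 0b10101010 ⊕ 0b01010100 = 0b11111110.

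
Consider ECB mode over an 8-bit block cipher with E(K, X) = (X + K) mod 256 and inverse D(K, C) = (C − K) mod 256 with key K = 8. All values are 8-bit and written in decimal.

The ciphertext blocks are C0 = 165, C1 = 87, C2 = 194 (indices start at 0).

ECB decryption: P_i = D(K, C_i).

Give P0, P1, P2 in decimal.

P0: D(K, 165) = 157.
P1: D(K, 87) = 79.
P2: D(K, 194) = 186.

P0 = 157, P1 = 79, P2 = 186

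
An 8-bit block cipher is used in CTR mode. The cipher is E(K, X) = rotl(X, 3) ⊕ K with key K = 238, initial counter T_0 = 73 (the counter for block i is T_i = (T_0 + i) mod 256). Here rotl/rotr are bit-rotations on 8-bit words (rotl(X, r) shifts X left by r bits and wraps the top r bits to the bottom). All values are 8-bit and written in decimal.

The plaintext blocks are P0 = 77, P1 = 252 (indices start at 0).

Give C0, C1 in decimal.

C0 = 233, C1 = 64

CTR encryption: S_i = E(K, T_i) where T_i is the counter for block i; C_i = P_i ⊕ S_i.
C0: T = 73, S = E(K, T) = 164; 77 ⊕ 164 = 233.
C1: T = 74, S = E(K, T) = 188; 252 ⊕ 188 = 64.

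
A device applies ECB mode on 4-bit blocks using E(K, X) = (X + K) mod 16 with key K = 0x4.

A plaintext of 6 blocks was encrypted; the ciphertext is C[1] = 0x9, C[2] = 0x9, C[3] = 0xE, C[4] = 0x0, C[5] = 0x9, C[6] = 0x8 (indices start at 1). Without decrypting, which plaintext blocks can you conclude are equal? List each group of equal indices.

P[1] = P[2] = P[5]

ECB encrypts each block independently with the same key, so equal ciphertext blocks imply equal plaintext blocks.
C[1] = C[2] = C[5] = 0x9, so P[1] = P[2] = P[5].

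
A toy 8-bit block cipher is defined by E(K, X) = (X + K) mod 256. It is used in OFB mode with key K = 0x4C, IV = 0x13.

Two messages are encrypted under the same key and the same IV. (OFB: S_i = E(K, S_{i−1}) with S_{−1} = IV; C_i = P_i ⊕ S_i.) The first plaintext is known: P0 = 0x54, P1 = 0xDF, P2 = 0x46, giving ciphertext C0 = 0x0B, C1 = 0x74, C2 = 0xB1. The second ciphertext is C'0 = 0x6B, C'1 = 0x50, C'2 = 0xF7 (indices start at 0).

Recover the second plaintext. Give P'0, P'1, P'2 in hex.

P'0 = 0x34, P'1 = 0xFB, P'2 = 0x00

In OFB with a reused IV, both messages share the same keystream S_i, so C_i ⊕ C'_i = P_i ⊕ P'_i and thus P'_i = P_i ⊕ C_i ⊕ C'_i.
P'0: 0x54 ⊕ 0x0B ⊕ 0x6B = 0x34.
P'1: 0xDF ⊕ 0x74 ⊕ 0x50 = 0xFB.
P'2: 0x46 ⊕ 0xB1 ⊕ 0xF7 = 0x00.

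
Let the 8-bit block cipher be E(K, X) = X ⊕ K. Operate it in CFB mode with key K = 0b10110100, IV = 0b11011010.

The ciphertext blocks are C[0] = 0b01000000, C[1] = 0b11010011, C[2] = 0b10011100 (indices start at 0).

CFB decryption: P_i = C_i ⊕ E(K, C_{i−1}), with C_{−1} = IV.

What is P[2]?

P[2] = 0b11111011

P[2]: E(K, 0b11010011) = 0b01100111; 0b10011100 ⊕ 0b01100111 = 0b11111011.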